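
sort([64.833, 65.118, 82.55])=[64.833, 65.118, 82.55]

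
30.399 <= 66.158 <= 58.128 False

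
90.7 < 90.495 False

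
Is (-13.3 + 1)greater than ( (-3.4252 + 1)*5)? No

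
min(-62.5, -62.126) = -62.5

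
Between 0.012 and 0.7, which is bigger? 0.7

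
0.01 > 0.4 False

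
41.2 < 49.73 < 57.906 True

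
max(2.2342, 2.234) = 2.2342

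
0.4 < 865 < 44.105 False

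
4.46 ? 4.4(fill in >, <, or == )>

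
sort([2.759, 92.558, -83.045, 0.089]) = [-83.045, 0.089, 2.759, 92.558]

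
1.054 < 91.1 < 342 True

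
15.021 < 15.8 True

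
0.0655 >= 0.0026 True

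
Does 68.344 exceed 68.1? Yes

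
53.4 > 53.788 False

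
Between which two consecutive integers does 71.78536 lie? 71 and 72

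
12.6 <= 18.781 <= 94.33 True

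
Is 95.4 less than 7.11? No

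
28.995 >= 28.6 True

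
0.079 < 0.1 True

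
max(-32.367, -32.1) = -32.1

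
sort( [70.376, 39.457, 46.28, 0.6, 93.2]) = [0.6, 39.457, 46.28, 70.376, 93.2]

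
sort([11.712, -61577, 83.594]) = [-61577, 11.712, 83.594]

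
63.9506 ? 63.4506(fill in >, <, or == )>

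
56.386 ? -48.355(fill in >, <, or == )>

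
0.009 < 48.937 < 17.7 False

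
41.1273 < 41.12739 True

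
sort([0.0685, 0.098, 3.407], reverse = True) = [3.407, 0.098, 0.0685]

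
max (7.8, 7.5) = 7.8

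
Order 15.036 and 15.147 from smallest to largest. 15.036, 15.147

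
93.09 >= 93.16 False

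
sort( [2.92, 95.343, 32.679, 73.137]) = [2.92, 32.679, 73.137, 95.343]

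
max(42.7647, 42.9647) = 42.9647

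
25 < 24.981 False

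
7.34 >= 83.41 False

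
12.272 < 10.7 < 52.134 False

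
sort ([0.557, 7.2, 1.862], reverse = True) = [7.2, 1.862, 0.557]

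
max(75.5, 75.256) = 75.5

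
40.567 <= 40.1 False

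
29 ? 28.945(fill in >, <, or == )>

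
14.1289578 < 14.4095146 True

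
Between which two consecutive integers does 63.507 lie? 63 and 64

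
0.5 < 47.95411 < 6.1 False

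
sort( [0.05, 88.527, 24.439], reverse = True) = [88.527, 24.439, 0.05]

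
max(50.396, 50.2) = 50.396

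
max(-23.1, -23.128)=-23.1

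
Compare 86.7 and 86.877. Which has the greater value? 86.877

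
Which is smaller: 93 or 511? 93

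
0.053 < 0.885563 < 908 True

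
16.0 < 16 False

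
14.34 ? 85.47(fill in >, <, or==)<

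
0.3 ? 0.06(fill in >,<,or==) >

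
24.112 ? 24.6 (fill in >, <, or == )<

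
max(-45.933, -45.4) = -45.4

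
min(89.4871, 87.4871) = 87.4871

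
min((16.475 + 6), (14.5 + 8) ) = 22.475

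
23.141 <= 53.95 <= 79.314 True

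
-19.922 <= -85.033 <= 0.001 False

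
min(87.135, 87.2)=87.135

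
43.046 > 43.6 False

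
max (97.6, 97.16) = 97.6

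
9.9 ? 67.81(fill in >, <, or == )<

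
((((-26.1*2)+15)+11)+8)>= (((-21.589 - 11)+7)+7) True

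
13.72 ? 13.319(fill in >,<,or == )>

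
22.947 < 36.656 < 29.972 False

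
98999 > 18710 True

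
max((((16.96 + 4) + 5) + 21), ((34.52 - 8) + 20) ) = 46.96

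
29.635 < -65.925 False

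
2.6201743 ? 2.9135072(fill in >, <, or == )<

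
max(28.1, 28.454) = 28.454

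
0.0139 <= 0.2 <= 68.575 True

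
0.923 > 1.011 False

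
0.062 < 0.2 True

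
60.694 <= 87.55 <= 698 True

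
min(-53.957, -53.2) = -53.957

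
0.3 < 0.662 True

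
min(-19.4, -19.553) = -19.553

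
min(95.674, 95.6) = 95.6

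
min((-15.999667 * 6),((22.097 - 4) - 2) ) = -95.998002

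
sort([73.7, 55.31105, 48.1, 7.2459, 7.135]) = [7.135, 7.2459, 48.1, 55.31105, 73.7]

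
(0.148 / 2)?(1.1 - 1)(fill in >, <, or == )<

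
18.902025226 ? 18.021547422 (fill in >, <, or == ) >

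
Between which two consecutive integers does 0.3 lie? 0 and 1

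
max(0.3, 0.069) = 0.3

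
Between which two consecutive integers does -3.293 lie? -4 and -3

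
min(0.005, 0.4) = 0.005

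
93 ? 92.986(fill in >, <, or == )>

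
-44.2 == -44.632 False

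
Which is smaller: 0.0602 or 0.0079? 0.0079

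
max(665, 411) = 665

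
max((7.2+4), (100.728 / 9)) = 11.2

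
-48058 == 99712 False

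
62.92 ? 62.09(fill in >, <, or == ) >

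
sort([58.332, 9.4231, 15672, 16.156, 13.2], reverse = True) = [15672, 58.332, 16.156, 13.2, 9.4231]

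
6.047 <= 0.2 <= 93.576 False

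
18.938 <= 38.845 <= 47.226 True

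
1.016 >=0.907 True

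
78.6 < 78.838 True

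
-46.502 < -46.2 True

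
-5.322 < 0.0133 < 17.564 True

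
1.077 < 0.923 False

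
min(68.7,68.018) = 68.018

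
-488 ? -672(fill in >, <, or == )>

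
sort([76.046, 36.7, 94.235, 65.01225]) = [36.7, 65.01225, 76.046, 94.235]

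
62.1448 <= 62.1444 False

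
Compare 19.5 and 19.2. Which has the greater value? 19.5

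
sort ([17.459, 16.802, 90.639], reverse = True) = [90.639, 17.459, 16.802]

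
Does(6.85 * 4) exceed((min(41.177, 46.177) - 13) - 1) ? Yes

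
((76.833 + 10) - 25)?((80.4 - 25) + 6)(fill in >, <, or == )>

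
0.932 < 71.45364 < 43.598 False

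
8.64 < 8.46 False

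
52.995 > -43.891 True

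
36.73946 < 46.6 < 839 True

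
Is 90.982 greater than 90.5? Yes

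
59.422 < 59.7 True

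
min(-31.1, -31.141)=-31.141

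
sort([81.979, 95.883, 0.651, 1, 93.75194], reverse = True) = [95.883, 93.75194, 81.979, 1, 0.651]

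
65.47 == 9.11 False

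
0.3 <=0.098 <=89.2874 False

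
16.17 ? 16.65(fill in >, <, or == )<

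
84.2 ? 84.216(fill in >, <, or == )<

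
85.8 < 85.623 False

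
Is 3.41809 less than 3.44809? Yes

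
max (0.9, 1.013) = 1.013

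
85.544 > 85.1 True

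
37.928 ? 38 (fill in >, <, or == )<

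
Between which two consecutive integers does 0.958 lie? 0 and 1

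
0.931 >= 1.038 False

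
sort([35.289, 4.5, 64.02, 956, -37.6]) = [-37.6, 4.5, 35.289, 64.02, 956]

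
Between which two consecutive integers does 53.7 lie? 53 and 54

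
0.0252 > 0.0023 True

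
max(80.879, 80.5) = 80.879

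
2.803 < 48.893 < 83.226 True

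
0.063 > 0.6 False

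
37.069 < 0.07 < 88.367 False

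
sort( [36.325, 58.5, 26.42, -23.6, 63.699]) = [-23.6, 26.42, 36.325, 58.5, 63.699]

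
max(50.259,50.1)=50.259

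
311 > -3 True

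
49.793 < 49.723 False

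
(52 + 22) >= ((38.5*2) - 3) True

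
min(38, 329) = 38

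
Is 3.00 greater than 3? No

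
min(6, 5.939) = 5.939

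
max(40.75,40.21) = 40.75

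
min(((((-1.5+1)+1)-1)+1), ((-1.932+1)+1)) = 0.068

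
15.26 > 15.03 True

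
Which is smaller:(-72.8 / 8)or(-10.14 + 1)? (-10.14 + 1)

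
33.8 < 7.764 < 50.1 False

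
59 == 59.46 False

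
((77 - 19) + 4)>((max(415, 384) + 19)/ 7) False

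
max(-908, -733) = -733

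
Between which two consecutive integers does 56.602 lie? 56 and 57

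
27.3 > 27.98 False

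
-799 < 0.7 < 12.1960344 True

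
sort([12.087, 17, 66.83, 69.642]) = [12.087, 17, 66.83, 69.642]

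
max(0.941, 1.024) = 1.024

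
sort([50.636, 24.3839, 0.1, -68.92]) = [-68.92, 0.1, 24.3839, 50.636]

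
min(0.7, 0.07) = 0.07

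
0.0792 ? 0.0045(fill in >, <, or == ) >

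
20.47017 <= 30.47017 True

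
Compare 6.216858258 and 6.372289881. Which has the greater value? 6.372289881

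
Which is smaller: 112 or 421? 112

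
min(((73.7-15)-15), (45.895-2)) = 43.7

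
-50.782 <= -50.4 True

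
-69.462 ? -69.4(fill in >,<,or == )<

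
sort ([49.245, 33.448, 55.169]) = [33.448, 49.245, 55.169]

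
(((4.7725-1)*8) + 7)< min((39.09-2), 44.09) False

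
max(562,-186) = 562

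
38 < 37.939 False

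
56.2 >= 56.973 False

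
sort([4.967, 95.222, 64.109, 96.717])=[4.967, 64.109, 95.222, 96.717]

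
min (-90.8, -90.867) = -90.867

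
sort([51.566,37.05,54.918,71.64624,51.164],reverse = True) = [71.64624,54.918,51.566,51.164,37.05]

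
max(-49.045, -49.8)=-49.045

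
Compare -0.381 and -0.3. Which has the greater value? -0.3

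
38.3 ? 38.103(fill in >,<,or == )>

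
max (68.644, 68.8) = 68.8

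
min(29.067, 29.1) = 29.067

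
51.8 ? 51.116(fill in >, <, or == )>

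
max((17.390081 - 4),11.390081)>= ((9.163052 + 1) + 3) True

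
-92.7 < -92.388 True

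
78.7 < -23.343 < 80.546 False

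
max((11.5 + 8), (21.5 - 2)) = 19.5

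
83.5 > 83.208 True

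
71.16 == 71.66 False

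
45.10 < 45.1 False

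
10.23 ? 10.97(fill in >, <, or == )<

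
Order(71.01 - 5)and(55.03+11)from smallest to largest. (71.01 - 5), (55.03+11)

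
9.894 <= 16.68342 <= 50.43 True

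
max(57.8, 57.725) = 57.8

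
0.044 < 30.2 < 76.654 True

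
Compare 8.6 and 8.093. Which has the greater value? 8.6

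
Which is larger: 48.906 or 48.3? 48.906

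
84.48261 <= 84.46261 False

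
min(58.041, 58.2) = 58.041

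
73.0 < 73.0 False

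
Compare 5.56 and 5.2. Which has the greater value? 5.56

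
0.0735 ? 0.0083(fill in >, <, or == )>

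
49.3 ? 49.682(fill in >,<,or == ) <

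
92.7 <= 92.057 False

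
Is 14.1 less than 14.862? Yes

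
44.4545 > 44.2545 True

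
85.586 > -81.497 True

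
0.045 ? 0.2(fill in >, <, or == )<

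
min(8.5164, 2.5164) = 2.5164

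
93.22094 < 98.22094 True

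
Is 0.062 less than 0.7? Yes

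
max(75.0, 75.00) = 75.00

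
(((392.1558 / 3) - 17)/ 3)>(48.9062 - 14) True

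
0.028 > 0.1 False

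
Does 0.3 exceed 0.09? Yes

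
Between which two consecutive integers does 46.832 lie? 46 and 47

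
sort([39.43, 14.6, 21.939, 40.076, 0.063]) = [0.063, 14.6, 21.939, 39.43, 40.076]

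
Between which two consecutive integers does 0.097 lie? 0 and 1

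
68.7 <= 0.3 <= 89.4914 False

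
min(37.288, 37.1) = 37.1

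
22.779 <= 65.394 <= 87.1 True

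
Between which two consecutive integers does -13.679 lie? -14 and -13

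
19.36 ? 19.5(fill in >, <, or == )<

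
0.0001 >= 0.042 False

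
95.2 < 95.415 True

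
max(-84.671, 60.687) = 60.687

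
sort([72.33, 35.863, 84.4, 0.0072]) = [0.0072, 35.863, 72.33, 84.4]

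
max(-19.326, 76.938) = 76.938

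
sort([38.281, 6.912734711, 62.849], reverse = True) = [62.849, 38.281, 6.912734711]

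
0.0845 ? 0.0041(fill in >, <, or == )>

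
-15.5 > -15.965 True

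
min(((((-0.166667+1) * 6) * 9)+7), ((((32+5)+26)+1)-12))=51.999982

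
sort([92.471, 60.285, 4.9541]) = [4.9541, 60.285, 92.471]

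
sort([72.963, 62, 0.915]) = [0.915, 62, 72.963]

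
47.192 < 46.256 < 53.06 False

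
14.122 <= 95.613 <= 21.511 False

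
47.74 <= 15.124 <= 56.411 False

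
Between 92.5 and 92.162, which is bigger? 92.5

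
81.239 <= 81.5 True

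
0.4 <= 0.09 False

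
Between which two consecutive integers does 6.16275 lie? 6 and 7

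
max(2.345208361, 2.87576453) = 2.87576453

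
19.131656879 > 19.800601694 False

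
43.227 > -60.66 True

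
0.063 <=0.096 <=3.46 True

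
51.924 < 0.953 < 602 False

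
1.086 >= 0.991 True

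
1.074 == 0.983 False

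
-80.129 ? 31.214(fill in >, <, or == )<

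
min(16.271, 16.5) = 16.271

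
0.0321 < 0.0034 False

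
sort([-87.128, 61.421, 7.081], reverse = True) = [61.421, 7.081, -87.128]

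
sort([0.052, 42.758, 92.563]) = [0.052, 42.758, 92.563]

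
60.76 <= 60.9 True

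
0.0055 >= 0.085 False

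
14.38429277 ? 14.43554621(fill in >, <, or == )<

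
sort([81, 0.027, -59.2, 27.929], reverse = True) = [81, 27.929, 0.027, -59.2]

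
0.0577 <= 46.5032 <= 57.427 True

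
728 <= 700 False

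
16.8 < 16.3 False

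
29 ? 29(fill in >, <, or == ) ==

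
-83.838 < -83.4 True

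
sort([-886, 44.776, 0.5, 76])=[-886, 0.5, 44.776, 76]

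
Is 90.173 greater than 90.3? No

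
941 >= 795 True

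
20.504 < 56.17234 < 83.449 True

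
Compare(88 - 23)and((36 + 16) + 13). They are equal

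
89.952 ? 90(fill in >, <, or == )<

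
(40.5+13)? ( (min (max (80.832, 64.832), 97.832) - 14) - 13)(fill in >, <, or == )<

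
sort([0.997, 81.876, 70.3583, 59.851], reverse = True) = [81.876, 70.3583, 59.851, 0.997]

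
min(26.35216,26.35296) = 26.35216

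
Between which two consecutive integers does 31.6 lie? 31 and 32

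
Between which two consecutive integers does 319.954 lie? 319 and 320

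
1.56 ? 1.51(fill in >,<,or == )>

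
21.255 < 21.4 True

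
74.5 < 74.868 True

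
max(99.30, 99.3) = 99.3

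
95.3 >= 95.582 False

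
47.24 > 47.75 False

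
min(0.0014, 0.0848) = 0.0014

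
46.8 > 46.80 False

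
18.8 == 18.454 False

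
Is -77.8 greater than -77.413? No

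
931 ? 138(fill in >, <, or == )>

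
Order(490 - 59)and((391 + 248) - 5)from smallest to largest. (490 - 59), ((391 + 248) - 5)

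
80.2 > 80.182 True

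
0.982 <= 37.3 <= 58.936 True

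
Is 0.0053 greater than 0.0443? No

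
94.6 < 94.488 False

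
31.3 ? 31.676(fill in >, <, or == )<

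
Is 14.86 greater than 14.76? Yes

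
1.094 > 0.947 True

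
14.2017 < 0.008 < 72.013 False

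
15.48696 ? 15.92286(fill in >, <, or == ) <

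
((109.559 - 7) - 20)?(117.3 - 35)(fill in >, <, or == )>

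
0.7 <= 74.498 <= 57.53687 False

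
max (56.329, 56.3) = 56.329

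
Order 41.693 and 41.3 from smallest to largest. 41.3, 41.693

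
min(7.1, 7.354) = 7.1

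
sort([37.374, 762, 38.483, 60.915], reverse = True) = [762, 60.915, 38.483, 37.374]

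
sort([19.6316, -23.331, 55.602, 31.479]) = [-23.331, 19.6316, 31.479, 55.602]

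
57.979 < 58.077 True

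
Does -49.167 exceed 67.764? No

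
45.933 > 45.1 True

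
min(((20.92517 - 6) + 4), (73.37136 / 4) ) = 18.34284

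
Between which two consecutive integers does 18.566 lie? 18 and 19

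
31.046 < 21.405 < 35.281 False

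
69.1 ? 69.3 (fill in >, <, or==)<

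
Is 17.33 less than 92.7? Yes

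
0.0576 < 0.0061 False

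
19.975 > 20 False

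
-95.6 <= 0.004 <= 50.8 True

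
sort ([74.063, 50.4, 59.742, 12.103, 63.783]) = [12.103, 50.4, 59.742, 63.783, 74.063]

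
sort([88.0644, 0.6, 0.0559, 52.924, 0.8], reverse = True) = [88.0644, 52.924, 0.8, 0.6, 0.0559]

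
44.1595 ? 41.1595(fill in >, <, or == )>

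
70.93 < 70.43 False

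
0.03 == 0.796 False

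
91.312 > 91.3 True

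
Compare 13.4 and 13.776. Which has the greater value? 13.776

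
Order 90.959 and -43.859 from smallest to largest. -43.859, 90.959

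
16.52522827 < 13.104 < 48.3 False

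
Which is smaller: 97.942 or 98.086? 97.942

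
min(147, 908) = 147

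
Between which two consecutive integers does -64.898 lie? -65 and -64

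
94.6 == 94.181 False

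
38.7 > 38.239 True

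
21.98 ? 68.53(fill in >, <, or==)<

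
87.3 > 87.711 False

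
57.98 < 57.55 False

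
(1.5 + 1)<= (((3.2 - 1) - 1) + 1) False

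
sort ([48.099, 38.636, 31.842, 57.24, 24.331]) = [24.331, 31.842, 38.636, 48.099, 57.24]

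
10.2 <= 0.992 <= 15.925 False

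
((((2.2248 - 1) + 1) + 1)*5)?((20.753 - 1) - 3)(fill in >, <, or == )<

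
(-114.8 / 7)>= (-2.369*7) True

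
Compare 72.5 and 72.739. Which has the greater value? 72.739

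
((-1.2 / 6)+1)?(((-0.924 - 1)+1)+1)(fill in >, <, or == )>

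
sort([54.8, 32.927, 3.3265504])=[3.3265504, 32.927, 54.8]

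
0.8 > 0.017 True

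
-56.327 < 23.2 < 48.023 True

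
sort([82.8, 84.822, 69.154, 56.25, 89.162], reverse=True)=[89.162, 84.822, 82.8, 69.154, 56.25]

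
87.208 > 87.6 False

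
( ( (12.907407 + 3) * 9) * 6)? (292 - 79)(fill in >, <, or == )>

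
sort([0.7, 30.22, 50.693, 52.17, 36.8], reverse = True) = [52.17, 50.693, 36.8, 30.22, 0.7]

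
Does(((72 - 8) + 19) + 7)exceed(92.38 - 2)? No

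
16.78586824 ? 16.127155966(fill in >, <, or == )>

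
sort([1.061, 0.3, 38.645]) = [0.3, 1.061, 38.645]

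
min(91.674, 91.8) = 91.674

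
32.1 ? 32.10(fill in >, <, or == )==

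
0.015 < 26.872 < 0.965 False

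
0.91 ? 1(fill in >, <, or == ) <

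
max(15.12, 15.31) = 15.31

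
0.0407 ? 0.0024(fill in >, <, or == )>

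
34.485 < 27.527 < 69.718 False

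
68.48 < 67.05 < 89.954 False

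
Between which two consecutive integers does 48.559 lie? 48 and 49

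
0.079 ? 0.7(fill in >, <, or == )<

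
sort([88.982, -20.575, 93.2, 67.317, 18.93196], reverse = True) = [93.2, 88.982, 67.317, 18.93196, -20.575]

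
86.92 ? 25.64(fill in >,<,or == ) >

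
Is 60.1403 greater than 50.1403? Yes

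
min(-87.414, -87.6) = -87.6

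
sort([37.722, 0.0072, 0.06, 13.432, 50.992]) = [0.0072, 0.06, 13.432, 37.722, 50.992]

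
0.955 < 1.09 True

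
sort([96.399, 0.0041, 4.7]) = [0.0041, 4.7, 96.399]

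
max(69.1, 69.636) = 69.636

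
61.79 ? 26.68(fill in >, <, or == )>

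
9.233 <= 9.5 True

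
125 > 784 False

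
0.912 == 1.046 False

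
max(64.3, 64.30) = 64.30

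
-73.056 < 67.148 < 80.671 True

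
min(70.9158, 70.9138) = 70.9138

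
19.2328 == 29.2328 False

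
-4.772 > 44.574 False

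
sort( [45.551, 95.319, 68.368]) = [45.551, 68.368, 95.319]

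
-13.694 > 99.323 False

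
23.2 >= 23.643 False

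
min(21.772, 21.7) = 21.7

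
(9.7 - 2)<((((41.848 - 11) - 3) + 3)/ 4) True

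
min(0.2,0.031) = 0.031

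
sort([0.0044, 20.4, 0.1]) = [0.0044, 0.1, 20.4]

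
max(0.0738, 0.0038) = 0.0738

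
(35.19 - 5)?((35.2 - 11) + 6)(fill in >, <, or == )<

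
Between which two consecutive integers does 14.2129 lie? 14 and 15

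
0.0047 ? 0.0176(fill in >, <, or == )<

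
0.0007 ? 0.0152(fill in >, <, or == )<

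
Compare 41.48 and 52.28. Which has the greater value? 52.28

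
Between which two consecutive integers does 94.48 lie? 94 and 95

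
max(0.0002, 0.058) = 0.058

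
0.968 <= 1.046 True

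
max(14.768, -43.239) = 14.768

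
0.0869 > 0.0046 True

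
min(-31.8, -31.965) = -31.965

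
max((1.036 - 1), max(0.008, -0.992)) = 0.036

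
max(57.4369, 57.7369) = 57.7369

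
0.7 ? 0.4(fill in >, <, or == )>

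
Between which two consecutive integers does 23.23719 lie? 23 and 24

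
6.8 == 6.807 False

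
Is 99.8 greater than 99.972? No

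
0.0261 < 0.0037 False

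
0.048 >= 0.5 False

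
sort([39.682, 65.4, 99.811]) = [39.682, 65.4, 99.811]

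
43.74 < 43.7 False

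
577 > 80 True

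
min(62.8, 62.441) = 62.441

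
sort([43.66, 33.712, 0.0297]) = [0.0297, 33.712, 43.66]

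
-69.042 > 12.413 False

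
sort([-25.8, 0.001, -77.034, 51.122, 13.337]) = [-77.034, -25.8, 0.001, 13.337, 51.122]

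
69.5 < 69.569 True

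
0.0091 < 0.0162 True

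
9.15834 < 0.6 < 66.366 False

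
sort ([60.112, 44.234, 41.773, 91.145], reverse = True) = [91.145, 60.112, 44.234, 41.773]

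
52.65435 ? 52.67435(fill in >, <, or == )<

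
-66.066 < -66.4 False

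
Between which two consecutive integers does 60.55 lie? 60 and 61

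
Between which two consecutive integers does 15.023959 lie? 15 and 16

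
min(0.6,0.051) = 0.051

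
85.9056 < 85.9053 False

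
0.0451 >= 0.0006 True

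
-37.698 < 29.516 True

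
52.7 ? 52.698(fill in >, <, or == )>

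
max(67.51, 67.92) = 67.92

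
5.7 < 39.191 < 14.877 False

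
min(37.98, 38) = 37.98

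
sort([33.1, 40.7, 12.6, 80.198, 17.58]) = [12.6, 17.58, 33.1, 40.7, 80.198]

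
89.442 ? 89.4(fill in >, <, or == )>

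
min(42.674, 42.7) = 42.674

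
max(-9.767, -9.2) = -9.2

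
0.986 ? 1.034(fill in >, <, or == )<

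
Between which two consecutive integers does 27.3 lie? 27 and 28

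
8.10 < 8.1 False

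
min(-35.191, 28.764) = -35.191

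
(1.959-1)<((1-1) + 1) True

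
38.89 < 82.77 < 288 True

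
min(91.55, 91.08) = 91.08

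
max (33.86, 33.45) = 33.86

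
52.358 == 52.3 False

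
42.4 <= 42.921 True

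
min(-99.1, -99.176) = -99.176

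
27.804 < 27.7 False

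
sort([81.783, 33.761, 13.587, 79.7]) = [13.587, 33.761, 79.7, 81.783]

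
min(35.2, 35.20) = 35.2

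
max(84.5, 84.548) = 84.548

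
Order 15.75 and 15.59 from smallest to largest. 15.59, 15.75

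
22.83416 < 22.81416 False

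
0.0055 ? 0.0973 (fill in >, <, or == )<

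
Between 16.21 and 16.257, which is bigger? 16.257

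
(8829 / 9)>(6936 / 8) True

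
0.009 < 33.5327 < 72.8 True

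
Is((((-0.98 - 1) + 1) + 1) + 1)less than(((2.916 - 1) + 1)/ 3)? No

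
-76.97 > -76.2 False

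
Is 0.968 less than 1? Yes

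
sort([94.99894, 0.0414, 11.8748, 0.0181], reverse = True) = [94.99894, 11.8748, 0.0414, 0.0181]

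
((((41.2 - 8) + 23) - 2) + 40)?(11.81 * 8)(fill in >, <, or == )<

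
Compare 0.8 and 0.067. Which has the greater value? 0.8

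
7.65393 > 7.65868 False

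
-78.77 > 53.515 False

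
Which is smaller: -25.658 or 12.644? -25.658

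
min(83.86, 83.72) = 83.72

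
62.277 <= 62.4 True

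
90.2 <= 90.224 True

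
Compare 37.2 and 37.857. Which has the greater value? 37.857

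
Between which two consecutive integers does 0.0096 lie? 0 and 1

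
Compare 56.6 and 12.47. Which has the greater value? 56.6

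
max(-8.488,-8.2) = -8.2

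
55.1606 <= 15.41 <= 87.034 False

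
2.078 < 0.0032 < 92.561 False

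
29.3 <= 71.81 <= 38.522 False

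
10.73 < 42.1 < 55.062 True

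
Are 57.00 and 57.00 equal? Yes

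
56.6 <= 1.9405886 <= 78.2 False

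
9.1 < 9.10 False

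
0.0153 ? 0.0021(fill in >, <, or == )>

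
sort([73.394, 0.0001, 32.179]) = [0.0001, 32.179, 73.394]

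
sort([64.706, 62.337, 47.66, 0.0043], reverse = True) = [64.706, 62.337, 47.66, 0.0043]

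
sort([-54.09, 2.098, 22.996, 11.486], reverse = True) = [22.996, 11.486, 2.098, -54.09]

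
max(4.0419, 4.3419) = 4.3419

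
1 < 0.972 False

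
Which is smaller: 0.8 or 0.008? 0.008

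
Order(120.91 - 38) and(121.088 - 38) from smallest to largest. (120.91 - 38), (121.088 - 38)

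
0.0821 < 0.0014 False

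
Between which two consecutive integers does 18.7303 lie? 18 and 19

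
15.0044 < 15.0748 True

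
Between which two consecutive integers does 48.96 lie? 48 and 49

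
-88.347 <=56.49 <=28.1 False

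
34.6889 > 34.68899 False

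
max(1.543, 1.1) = 1.543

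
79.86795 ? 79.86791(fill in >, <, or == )>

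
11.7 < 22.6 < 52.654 True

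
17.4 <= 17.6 True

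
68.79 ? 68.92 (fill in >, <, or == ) <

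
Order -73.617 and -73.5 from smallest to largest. -73.617, -73.5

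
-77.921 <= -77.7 True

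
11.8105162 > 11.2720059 True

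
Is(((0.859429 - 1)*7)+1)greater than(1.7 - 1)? No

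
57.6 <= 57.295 False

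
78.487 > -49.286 True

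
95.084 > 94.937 True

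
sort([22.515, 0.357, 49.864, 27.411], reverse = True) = [49.864, 27.411, 22.515, 0.357]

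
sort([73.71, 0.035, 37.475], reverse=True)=[73.71, 37.475, 0.035]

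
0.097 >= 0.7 False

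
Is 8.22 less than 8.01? No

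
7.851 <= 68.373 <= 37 False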